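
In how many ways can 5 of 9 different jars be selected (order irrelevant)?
C(9,5) = 9!/(5!×4!) = 126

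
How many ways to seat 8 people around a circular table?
Circular: fix one position, arrange the rest. (8-1)! = 5040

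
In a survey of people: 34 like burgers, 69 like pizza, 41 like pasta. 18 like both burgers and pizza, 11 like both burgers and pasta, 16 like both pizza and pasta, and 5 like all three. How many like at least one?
|A∪B∪C| = 34+69+41-18-11-16+5 = 104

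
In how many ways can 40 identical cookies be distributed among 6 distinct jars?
C(40+6-1, 6-1) = C(45, 5) = 1221759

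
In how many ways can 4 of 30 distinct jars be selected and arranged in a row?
P(30,4) = 30!/(30-4)! = 657720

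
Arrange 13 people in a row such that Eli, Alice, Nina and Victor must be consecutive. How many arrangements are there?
Treat the 4 as one block: (13-4+1)! × 4! = 3628800 × 24 = 87091200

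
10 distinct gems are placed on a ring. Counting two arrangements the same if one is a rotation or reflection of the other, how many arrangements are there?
(10-1)!/2 = 362880/2 = 181440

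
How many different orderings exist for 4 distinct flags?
4! = 24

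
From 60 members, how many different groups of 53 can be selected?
C(60,53) = 60!/(53!×7!) = 386206920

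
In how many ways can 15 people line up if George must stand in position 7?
Fix one position: (15-1)! = 87178291200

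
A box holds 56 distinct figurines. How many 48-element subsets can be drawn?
C(56,48) = 56!/(48!×8!) = 1420494075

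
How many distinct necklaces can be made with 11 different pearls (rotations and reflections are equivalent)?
(11-1)!/2 = 3628800/2 = 1814400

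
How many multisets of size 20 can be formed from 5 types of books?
C(20+5-1, 5-1) = C(24, 4) = 10626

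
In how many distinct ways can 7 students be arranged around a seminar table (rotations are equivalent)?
Circular: fix one position, arrange the rest. (7-1)! = 720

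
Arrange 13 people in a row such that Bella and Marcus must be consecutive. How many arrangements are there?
Treat the 2 as one block: (13-2+1)! × 2! = 479001600 × 2 = 958003200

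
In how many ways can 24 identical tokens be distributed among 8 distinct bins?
C(24+8-1, 8-1) = C(31, 7) = 2629575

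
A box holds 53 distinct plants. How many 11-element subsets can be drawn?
C(53,11) = 53!/(11!×42!) = 76223753060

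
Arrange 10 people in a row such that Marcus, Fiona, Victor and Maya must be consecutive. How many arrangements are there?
Treat the 4 as one block: (10-4+1)! × 4! = 5040 × 24 = 120960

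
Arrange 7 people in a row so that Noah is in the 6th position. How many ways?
Fix one position: (7-1)! = 720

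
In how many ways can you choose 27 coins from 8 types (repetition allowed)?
C(27+8-1, 8-1) = C(34, 7) = 5379616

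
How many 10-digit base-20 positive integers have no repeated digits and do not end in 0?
Last digit: 19 nonzero choices. First digit: 18 (nonzero, ≠last). Middle 8: P(18,8) = 1764322560. Total = 603398315520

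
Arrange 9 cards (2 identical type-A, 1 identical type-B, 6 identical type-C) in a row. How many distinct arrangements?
9! / (2! × 1! × 6!) = 252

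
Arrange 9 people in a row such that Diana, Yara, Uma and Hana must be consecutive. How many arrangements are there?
Treat the 4 as one block: (9-4+1)! × 4! = 720 × 24 = 17280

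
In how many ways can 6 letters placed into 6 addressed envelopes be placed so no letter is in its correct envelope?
!6 = Σ_{j=0}^{6} (-1)^j·6!/j! = 720 - 720 + 360 - 120 + 30 - 6 + 1 = 265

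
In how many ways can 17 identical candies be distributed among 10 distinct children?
C(17+10-1, 10-1) = C(26, 9) = 3124550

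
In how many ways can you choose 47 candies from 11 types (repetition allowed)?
C(47+11-1, 11-1) = C(57, 10) = 43183019880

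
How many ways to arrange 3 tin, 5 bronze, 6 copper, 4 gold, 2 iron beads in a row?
20! / (3! × 5! × 6! × 4! × 2!) = 97772875200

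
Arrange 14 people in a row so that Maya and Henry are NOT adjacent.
Total - adjacent = 14! - (14-1)!×2 = 87178291200 - 12454041600 = 74724249600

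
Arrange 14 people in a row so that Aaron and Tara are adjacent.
Treat as block: (14-1)! × 2! = 6227020800 × 2 = 12454041600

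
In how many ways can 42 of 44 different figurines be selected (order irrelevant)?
C(44,42) = 44!/(42!×2!) = 946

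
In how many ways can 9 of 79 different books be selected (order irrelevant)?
C(79,9) = 79!/(9!×70!) = 205811513765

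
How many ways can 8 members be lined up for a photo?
8! = 40320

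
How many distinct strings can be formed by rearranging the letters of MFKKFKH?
7! / (1! × 3! × 1! × 2!) = 420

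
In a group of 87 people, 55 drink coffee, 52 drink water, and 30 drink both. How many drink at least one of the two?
|A∪B| = |A| + |B| - |A∩B| = 55 + 52 - 30 = 77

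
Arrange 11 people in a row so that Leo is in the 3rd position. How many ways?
Fix one position: (11-1)! = 3628800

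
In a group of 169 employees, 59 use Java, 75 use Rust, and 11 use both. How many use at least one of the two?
|A∪B| = |A| + |B| - |A∩B| = 59 + 75 - 11 = 123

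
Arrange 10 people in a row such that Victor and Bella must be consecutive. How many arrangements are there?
Treat the 2 as one block: (10-2+1)! × 2! = 362880 × 2 = 725760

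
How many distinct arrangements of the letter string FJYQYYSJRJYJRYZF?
16! / (4! × 2! × 1! × 2! × 1! × 5! × 1!) = 1816214400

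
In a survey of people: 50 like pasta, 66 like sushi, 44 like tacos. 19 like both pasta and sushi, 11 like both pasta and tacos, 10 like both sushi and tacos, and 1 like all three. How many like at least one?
|A∪B∪C| = 50+66+44-19-11-10+1 = 121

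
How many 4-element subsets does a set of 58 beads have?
C(58,4) = 58!/(4!×54!) = 424270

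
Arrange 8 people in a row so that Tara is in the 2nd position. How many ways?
Fix one position: (8-1)! = 5040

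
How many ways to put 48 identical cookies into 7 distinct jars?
C(48+7-1, 7-1) = C(54, 6) = 25827165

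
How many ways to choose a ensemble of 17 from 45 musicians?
C(45,17) = 45!/(17!×28!) = 1103068603890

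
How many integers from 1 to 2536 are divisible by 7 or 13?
⌊2536/7⌋ + ⌊2536/13⌋ - ⌊2536/91⌋ = 362 + 195 - 27 = 530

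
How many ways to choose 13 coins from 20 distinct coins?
C(20,13) = 20!/(13!×7!) = 77520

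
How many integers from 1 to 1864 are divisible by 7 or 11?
⌊1864/7⌋ + ⌊1864/11⌋ - ⌊1864/77⌋ = 266 + 169 - 24 = 411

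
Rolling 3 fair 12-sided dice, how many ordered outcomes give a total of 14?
Coefficient of x^14 in (x + x² + ... + x^12)^3. By inclusion-exclusion on dice exceeding 12: Σ_j (-1)^j C(3,j)·C(14-1-12j, 2) = C(3,0)·C(13,2) = 1·78 = 78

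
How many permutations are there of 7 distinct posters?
7! = 5040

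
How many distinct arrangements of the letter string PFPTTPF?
7! / (2! × 2! × 3!) = 210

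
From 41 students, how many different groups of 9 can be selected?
C(41,9) = 41!/(9!×32!) = 350343565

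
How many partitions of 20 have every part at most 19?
Let r_j(i) = number of partitions of i into parts ≤ j, for i = 0..20. r_1(i) = 1 for all i; r_j(i) = r_{j-1}(i) + r_j(i-j). Rows j = 2..19: ≤2: 1 1 2 2 3 3 4 4 5 5 6 6 7 7 8 8 9 9 10 10 11; ≤3: 1 1 2 3 4 5 7 8 10 12 14 16 19 21 24 27 30 33 37 40 44; ≤4: 1 1 2 3 5 6 9 11 15 18 23 27 34 39 47 54 64 72 84 94 108; ≤5: 1 1 2 3 5 7 10 13 18 23 30 37 47 57 70 84 101 119 141 164 192; ≤6: 1 1 2 3 5 7 11 14 20 26 35 44 58 71 90 110 136 163 199 235 282; ≤7: 1 1 2 3 5 7 11 15 21 28 38 49 65 82 105 131 164 201 248 300 364; ≤8: 1 1 2 3 5 7 11 15 22 29 40 52 70 89 116 146 186 230 288 352 434; ≤9: 1 1 2 3 5 7 11 15 22 30 41 54 73 94 123 157 201 252 318 393 488; ≤10: 1 1 2 3 5 7 11 15 22 30 42 55 75 97 128 164 212 267 340 423 530; ≤11: 1 1 2 3 5 7 11 15 22 30 42 56 76 99 131 169 219 278 355 445 560; ≤12: 1 1 2 3 5 7 11 15 22 30 42 56 77 100 133 172 224 285 366 460 582; ≤13: 1 1 2 3 5 7 11 15 22 30 42 56 77 101 134 174 227 290 373 471 597; ≤14: 1 1 2 3 5 7 11 15 22 30 42 56 77 101 135 175 229 293 378 478 608; ≤15: 1 1 2 3 5 7 11 15 22 30 42 56 77 101 135 176 230 295 381 483 615; ≤16: 1 1 2 3 5 7 11 15 22 30 42 56 77 101 135 176 231 296 383 486 620; ≤17: 1 1 2 3 5 7 11 15 22 30 42 56 77 101 135 176 231 297 384 488 623; ≤18: 1 1 2 3 5 7 11 15 22 30 42 56 77 101 135 176 231 297 385 489 625; ≤19: 1 1 2 3 5 7 11 15 22 30 42 56 77 101 135 176 231 297 385 490 626. r_19(20) = 626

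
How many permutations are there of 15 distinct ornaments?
15! = 1307674368000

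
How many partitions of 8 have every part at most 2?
Let r_j(i) = number of partitions of i into parts ≤ j, for i = 0..8. r_1(i) = 1 for all i; r_j(i) = r_{j-1}(i) + r_j(i-j). Rows j = 2..2: ≤2: 1 1 2 2 3 3 4 4 5. r_2(8) = 5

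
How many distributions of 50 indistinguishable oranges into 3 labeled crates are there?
C(50+3-1, 3-1) = C(52, 2) = 1326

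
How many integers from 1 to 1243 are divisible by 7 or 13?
⌊1243/7⌋ + ⌊1243/13⌋ - ⌊1243/91⌋ = 177 + 95 - 13 = 259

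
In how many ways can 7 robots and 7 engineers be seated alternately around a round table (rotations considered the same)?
Fix one of the robots: (7-1)! ways for the remaining robots, × 7! ways for the engineers = 720 × 5040 = 3628800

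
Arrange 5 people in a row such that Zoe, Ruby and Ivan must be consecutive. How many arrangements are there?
Treat the 3 as one block: (5-3+1)! × 3! = 6 × 6 = 36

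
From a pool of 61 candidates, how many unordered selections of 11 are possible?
C(61,11) = 61!/(11!×50!) = 418094152866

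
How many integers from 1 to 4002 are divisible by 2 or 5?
⌊4002/2⌋ + ⌊4002/5⌋ - ⌊4002/10⌋ = 2001 + 800 - 400 = 2401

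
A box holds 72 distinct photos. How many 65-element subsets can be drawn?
C(72,65) = 72!/(65!×7!) = 1473109704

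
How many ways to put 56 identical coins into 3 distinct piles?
C(56+3-1, 3-1) = C(58, 2) = 1653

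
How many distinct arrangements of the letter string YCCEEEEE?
8! / (1! × 5! × 2!) = 168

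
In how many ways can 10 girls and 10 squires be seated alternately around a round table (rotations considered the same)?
Fix one of the girls: (10-1)! ways for the remaining girls, × 10! ways for the squires = 362880 × 3628800 = 1316818944000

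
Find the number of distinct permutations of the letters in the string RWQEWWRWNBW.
11! / (1! × 5! × 2! × 1! × 1! × 1!) = 166320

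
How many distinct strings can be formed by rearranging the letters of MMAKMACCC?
9! / (3! × 1! × 3! × 2!) = 5040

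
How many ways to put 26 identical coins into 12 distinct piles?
C(26+12-1, 12-1) = C(37, 11) = 854992152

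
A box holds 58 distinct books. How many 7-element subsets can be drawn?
C(58,7) = 58!/(7!×51!) = 300674088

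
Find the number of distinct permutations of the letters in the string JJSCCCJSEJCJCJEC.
16! / (6! × 2! × 6! × 2!) = 10090080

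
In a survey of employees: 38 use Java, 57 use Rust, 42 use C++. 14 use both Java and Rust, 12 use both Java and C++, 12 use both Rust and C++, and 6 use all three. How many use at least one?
|A∪B∪C| = 38+57+42-14-12-12+6 = 105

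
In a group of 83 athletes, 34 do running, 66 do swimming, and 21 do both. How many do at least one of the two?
|A∪B| = |A| + |B| - |A∩B| = 34 + 66 - 21 = 79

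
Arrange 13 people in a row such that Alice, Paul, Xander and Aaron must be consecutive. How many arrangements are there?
Treat the 4 as one block: (13-4+1)! × 4! = 3628800 × 24 = 87091200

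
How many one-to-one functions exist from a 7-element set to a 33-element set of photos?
P(33,7) = 33!/(33-7)! = 21531121920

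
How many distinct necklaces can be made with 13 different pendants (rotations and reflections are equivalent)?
(13-1)!/2 = 479001600/2 = 239500800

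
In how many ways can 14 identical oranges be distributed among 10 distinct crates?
C(14+10-1, 10-1) = C(23, 9) = 817190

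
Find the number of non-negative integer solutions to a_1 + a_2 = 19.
C(19+2-1, 2-1) = C(20, 1) = 20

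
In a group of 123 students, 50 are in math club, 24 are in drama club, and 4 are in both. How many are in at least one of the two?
|A∪B| = |A| + |B| - |A∩B| = 50 + 24 - 4 = 70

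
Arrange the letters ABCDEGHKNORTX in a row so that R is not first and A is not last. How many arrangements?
By inclusion-exclusion: 13! - 2×(13-1)! + (13-2)! = 6227020800 - 958003200 + 39916800 = 5308934400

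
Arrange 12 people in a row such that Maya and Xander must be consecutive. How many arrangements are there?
Treat the 2 as one block: (12-2+1)! × 2! = 39916800 × 2 = 79833600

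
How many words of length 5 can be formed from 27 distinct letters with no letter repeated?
P(27,5) = 27!/(27-5)! = 9687600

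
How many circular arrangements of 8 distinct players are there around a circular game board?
Circular: fix one position, arrange the rest. (8-1)! = 5040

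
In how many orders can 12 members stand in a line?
12! = 479001600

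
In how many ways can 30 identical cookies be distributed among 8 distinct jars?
C(30+8-1, 8-1) = C(37, 7) = 10295472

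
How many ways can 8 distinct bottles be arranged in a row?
8! = 40320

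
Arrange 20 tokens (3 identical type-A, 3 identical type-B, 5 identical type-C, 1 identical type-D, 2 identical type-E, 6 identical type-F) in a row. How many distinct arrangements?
20! / (3! × 3! × 5! × 1! × 2! × 6!) = 391091500800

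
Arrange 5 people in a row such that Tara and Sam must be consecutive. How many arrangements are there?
Treat the 2 as one block: (5-2+1)! × 2! = 24 × 2 = 48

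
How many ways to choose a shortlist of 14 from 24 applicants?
C(24,14) = 24!/(14!×10!) = 1961256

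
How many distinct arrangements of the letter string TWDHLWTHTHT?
11! / (1! × 4! × 3! × 1! × 2!) = 138600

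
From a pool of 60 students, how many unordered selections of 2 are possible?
C(60,2) = 60!/(2!×58!) = 1770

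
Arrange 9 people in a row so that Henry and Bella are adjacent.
Treat as block: (9-1)! × 2! = 40320 × 2 = 80640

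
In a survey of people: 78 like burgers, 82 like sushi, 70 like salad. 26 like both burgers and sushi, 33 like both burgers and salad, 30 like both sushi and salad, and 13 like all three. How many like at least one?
|A∪B∪C| = 78+82+70-26-33-30+13 = 154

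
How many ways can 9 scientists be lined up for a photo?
9! = 362880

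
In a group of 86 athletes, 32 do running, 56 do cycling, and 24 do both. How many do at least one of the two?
|A∪B| = |A| + |B| - |A∩B| = 32 + 56 - 24 = 64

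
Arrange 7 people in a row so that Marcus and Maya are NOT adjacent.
Total - adjacent = 7! - (7-1)!×2 = 5040 - 1440 = 3600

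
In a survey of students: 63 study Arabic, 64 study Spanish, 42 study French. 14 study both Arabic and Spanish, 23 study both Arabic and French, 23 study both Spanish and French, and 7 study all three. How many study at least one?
|A∪B∪C| = 63+64+42-14-23-23+7 = 116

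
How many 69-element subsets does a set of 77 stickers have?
C(77,69) = 77!/(69!×8!) = 21042072975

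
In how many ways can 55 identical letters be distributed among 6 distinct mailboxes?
C(55+6-1, 6-1) = C(60, 5) = 5461512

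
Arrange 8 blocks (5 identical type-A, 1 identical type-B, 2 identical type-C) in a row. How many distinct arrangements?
8! / (5! × 1! × 2!) = 168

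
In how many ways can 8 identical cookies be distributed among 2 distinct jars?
C(8+2-1, 2-1) = C(9, 1) = 9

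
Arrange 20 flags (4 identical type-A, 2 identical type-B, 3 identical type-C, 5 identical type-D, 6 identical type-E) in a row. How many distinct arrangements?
20! / (4! × 2! × 3! × 5! × 6!) = 97772875200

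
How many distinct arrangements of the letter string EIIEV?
5! / (2! × 1! × 2!) = 30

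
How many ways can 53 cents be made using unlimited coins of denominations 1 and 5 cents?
Coefficient of x^53 in 1/(1-x^1) · 1/(1-x^5). Use j coins of 5 for j = 0..⌊53/5⌋ = 10, the rest in 1s: 10 + 1 = 11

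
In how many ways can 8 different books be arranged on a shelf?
8! = 40320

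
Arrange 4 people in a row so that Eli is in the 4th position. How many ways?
Fix one position: (4-1)! = 6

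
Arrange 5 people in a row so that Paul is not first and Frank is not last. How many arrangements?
By inclusion-exclusion: 5! - 2×(5-1)! + (5-2)! = 120 - 48 + 6 = 78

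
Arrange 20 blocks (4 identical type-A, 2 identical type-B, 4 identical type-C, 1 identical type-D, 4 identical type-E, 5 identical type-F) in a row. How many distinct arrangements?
20! / (4! × 2! × 4! × 1! × 4! × 5!) = 733296564000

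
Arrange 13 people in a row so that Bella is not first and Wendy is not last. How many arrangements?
By inclusion-exclusion: 13! - 2×(13-1)! + (13-2)! = 6227020800 - 958003200 + 39916800 = 5308934400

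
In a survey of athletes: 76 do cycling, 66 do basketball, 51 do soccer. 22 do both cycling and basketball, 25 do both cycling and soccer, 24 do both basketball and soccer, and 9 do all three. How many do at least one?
|A∪B∪C| = 76+66+51-22-25-24+9 = 131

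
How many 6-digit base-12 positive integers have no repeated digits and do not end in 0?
Last digit: 11 nonzero choices. First digit: 10 (nonzero, ≠last). Middle 4: P(10,4) = 5040. Total = 554400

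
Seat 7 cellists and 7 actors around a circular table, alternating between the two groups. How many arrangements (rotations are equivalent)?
Fix one of the cellists: (7-1)! ways for the remaining cellists, × 7! ways for the actors = 720 × 5040 = 3628800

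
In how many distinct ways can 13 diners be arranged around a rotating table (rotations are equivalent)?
Circular: fix one position, arrange the rest. (13-1)! = 479001600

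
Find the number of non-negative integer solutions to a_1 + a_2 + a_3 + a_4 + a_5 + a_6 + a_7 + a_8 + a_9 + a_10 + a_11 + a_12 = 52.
C(52+12-1, 12-1) = C(63, 11) = 615790256823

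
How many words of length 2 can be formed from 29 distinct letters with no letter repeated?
P(29,2) = 29!/(29-2)! = 812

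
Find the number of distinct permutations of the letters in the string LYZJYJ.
6! / (2! × 1! × 2! × 1!) = 180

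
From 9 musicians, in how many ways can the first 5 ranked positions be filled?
P(9,5) = 9!/(9-5)! = 15120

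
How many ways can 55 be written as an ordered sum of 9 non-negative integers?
C(55+9-1, 9-1) = C(63, 8) = 3872894697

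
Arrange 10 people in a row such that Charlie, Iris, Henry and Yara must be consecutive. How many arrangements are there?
Treat the 4 as one block: (10-4+1)! × 4! = 5040 × 24 = 120960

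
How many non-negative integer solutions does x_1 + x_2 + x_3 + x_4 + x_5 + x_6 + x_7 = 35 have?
C(35+7-1, 7-1) = C(41, 6) = 4496388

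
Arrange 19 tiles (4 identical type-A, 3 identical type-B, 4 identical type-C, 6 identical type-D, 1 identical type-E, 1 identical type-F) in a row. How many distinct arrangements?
19! / (4! × 3! × 4! × 6! × 1! × 1!) = 48886437600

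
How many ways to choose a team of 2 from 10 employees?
C(10,2) = 10!/(2!×8!) = 45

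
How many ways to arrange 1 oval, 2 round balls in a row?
3! / (1! × 2!) = 3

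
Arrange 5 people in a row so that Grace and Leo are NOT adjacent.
Total - adjacent = 5! - (5-1)!×2 = 120 - 48 = 72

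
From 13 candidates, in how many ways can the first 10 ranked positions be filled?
P(13,10) = 13!/(13-10)! = 1037836800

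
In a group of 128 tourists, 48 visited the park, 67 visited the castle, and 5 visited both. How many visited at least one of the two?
|A∪B| = |A| + |B| - |A∩B| = 48 + 67 - 5 = 110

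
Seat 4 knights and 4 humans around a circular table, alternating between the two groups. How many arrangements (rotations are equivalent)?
Fix one of the knights: (4-1)! ways for the remaining knights, × 4! ways for the humans = 6 × 24 = 144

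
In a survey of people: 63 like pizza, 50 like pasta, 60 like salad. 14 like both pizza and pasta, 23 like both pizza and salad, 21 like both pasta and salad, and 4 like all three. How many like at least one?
|A∪B∪C| = 63+50+60-14-23-21+4 = 119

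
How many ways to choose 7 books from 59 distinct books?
C(59,7) = 59!/(7!×52!) = 341149446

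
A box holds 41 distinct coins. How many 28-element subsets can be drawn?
C(41,28) = 41!/(28!×13!) = 17620076360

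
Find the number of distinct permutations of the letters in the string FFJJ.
4! / (2! × 2!) = 6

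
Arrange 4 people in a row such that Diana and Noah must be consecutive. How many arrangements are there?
Treat the 2 as one block: (4-2+1)! × 2! = 6 × 2 = 12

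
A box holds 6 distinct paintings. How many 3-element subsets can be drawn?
C(6,3) = 6!/(3!×3!) = 20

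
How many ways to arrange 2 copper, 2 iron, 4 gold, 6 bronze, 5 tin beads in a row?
19! / (2! × 2! × 4! × 6! × 5!) = 14665931280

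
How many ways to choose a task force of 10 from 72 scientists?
C(72,10) = 72!/(10!×62!) = 536211932256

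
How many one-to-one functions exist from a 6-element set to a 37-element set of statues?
P(37,6) = 37!/(37-6)! = 1673844480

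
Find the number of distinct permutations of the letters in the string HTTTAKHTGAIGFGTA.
16! / (2! × 3! × 5! × 1! × 1! × 1! × 3!) = 2421619200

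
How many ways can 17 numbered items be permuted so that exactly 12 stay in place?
Choose the 12 fixed points C(17,12) = 6188, derange the rest: !5 = Σ_{j=0}^{5} (-1)^j·5!/j! = 120 - 120 + 60 - 20 + 5 - 1 = 44. Product = 6188 × 44 = 272272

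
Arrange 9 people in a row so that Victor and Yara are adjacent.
Treat as block: (9-1)! × 2! = 40320 × 2 = 80640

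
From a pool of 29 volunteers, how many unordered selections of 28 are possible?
C(29,28) = 29!/(28!×1!) = 29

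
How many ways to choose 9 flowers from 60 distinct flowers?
C(60,9) = 60!/(9!×51!) = 14783142660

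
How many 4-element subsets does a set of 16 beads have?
C(16,4) = 16!/(4!×12!) = 1820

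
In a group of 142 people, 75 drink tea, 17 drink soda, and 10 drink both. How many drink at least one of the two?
|A∪B| = |A| + |B| - |A∩B| = 75 + 17 - 10 = 82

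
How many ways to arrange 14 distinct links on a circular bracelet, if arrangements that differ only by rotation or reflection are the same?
(14-1)!/2 = 6227020800/2 = 3113510400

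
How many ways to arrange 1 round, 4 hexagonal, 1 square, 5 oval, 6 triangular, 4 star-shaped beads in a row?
21! / (1! × 4! × 1! × 5! × 6! × 4!) = 1026615189600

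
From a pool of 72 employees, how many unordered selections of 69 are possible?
C(72,69) = 72!/(69!×3!) = 59640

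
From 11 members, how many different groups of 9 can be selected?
C(11,9) = 11!/(9!×2!) = 55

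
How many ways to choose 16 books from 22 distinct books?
C(22,16) = 22!/(16!×6!) = 74613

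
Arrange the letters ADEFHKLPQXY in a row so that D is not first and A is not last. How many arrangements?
By inclusion-exclusion: 11! - 2×(11-1)! + (11-2)! = 39916800 - 7257600 + 362880 = 33022080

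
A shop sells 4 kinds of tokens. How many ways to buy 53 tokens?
C(53+4-1, 4-1) = C(56, 3) = 27720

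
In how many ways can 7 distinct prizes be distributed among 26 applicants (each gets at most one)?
P(26,7) = 26!/(26-7)! = 3315312000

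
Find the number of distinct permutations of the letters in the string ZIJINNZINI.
10! / (4! × 1! × 3! × 2!) = 12600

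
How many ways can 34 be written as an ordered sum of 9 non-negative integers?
C(34+9-1, 9-1) = C(42, 8) = 118030185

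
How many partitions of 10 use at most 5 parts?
By conjugation, equals partitions of 10 into parts ≤ 5. Let r_j(i) = number of partitions of i into parts ≤ j, for i = 0..10. r_1(i) = 1 for all i; r_j(i) = r_{j-1}(i) + r_j(i-j). Rows j = 2..5: ≤2: 1 1 2 2 3 3 4 4 5 5 6; ≤3: 1 1 2 3 4 5 7 8 10 12 14; ≤4: 1 1 2 3 5 6 9 11 15 18 23; ≤5: 1 1 2 3 5 7 10 13 18 23 30. r_5(10) = 30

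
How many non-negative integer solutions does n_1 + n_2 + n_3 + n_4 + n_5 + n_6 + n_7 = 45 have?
C(45+7-1, 7-1) = C(51, 6) = 18009460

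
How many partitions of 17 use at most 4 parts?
By conjugation, equals partitions of 17 into parts ≤ 4. Let r_j(i) = number of partitions of i into parts ≤ j, for i = 0..17. r_1(i) = 1 for all i; r_j(i) = r_{j-1}(i) + r_j(i-j). Rows j = 2..4: ≤2: 1 1 2 2 3 3 4 4 5 5 6 6 7 7 8 8 9 9; ≤3: 1 1 2 3 4 5 7 8 10 12 14 16 19 21 24 27 30 33; ≤4: 1 1 2 3 5 6 9 11 15 18 23 27 34 39 47 54 64 72. r_4(17) = 72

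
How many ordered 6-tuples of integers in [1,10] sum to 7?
Coefficient of x^7 in (x + x² + ... + x^10)^6. By inclusion-exclusion on dice exceeding 10: Σ_j (-1)^j C(6,j)·C(7-1-10j, 5) = C(6,0)·C(6,5) = 1·6 = 6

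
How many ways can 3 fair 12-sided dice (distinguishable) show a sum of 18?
Coefficient of x^18 in (x + x² + ... + x^12)^3. By inclusion-exclusion on dice exceeding 12: Σ_j (-1)^j C(3,j)·C(18-1-12j, 2) = C(3,0)·C(17,2) - C(3,1)·C(5,2) = 1·136 - 3·10 = 106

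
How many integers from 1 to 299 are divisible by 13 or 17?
⌊299/13⌋ + ⌊299/17⌋ - ⌊299/221⌋ = 23 + 17 - 1 = 39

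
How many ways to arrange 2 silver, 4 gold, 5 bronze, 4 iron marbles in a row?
15! / (2! × 4! × 5! × 4!) = 9459450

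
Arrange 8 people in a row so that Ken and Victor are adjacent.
Treat as block: (8-1)! × 2! = 5040 × 2 = 10080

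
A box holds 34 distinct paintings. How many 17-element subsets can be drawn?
C(34,17) = 34!/(17!×17!) = 2333606220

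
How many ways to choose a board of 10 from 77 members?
C(77,10) = 77!/(10!×67!) = 1096993404430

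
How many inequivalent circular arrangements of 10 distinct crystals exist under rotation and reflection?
(10-1)!/2 = 362880/2 = 181440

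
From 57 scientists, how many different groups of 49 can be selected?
C(57,49) = 57!/(49!×8!) = 1652411475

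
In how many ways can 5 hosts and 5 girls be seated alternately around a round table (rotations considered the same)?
Fix one of the hosts: (5-1)! ways for the remaining hosts, × 5! ways for the girls = 24 × 120 = 2880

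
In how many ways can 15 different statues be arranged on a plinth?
15! = 1307674368000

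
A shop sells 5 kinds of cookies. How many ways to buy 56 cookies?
C(56+5-1, 5-1) = C(60, 4) = 487635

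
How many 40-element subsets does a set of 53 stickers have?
C(53,40) = 53!/(40!×13!) = 841392966470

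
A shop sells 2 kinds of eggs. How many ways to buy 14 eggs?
C(14+2-1, 2-1) = C(15, 1) = 15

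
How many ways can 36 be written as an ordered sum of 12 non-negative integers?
C(36+12-1, 12-1) = C(47, 11) = 17417133617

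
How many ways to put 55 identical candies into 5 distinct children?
C(55+5-1, 5-1) = C(59, 4) = 455126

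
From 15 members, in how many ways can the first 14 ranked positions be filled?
P(15,14) = 15!/(15-14)! = 1307674368000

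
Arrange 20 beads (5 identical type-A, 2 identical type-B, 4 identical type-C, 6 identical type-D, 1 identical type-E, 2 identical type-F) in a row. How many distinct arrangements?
20! / (5! × 2! × 4! × 6! × 1! × 2!) = 293318625600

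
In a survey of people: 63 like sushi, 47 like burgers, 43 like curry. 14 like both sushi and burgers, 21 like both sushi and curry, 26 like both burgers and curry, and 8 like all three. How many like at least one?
|A∪B∪C| = 63+47+43-14-21-26+8 = 100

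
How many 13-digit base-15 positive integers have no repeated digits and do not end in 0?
Last digit: 14 nonzero choices. First digit: 13 (nonzero, ≠last). Middle 11: P(13,11) = 3113510400. Total = 566658892800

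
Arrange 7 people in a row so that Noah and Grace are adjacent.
Treat as block: (7-1)! × 2! = 720 × 2 = 1440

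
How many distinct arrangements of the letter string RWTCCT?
6! / (2! × 1! × 1! × 2!) = 180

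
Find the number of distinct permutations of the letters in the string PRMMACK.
7! / (2! × 1! × 1! × 1! × 1! × 1!) = 2520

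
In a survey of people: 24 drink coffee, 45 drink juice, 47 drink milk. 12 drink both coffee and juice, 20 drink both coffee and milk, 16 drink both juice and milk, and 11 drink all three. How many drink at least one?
|A∪B∪C| = 24+45+47-12-20-16+11 = 79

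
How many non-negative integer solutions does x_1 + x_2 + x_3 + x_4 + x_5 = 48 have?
C(48+5-1, 5-1) = C(52, 4) = 270725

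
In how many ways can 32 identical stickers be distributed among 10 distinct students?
C(32+10-1, 10-1) = C(41, 9) = 350343565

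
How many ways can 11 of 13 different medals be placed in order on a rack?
P(13,11) = 13!/(13-11)! = 3113510400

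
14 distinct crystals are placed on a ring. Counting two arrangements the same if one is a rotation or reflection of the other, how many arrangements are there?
(14-1)!/2 = 6227020800/2 = 3113510400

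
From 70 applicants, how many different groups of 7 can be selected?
C(70,7) = 70!/(7!×63!) = 1198774720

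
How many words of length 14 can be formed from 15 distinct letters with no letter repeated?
P(15,14) = 15!/(15-14)! = 1307674368000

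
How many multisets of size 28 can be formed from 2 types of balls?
C(28+2-1, 2-1) = C(29, 1) = 29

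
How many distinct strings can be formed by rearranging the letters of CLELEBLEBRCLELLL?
16! / (7! × 2! × 1! × 4! × 2!) = 43243200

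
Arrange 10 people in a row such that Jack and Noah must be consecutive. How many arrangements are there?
Treat the 2 as one block: (10-2+1)! × 2! = 362880 × 2 = 725760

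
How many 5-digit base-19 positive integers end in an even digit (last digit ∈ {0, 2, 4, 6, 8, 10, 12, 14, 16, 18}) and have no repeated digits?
Last∈{0,2,4,6,8,10,12,14,16,18}. Last=0: 73440. Last nonzero: 9×17×P(17,3) = 624240. Total = 697680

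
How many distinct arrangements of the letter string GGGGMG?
6! / (1! × 5!) = 6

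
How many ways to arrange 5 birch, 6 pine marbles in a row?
11! / (5! × 6!) = 462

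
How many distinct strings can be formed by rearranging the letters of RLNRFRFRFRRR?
12! / (7! × 1! × 3! × 1!) = 15840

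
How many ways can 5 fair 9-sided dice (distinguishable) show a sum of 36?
Coefficient of x^36 in (x + x² + ... + x^9)^5. By inclusion-exclusion on dice exceeding 9: Σ_j (-1)^j C(5,j)·C(36-1-9j, 4) = C(5,0)·C(35,4) - C(5,1)·C(26,4) + C(5,2)·C(17,4) - C(5,3)·C(8,4) = 1·52360 - 5·14950 + 10·2380 - 10·70 = 710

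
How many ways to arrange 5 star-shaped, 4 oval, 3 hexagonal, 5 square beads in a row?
17! / (5! × 4! × 3! × 5!) = 171531360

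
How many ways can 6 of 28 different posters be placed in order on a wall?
P(28,6) = 28!/(28-6)! = 271252800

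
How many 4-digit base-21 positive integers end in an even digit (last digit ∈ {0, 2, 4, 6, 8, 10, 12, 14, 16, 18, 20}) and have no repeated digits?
Last∈{0,2,4,6,8,10,12,14,16,18,20}. Last=0: 6840. Last nonzero: 10×19×P(19,2) = 64980. Total = 71820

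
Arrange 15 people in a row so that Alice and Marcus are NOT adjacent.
Total - adjacent = 15! - (15-1)!×2 = 1307674368000 - 174356582400 = 1133317785600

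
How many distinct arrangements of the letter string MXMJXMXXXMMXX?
13! / (1! × 7! × 5!) = 10296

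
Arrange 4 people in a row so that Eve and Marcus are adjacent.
Treat as block: (4-1)! × 2! = 6 × 2 = 12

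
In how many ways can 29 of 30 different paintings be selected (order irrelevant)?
C(30,29) = 30!/(29!×1!) = 30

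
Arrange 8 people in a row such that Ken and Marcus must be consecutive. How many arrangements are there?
Treat the 2 as one block: (8-2+1)! × 2! = 5040 × 2 = 10080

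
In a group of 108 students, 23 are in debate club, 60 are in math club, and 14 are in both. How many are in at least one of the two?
|A∪B| = |A| + |B| - |A∩B| = 23 + 60 - 14 = 69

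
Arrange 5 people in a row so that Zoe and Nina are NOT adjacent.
Total - adjacent = 5! - (5-1)!×2 = 120 - 48 = 72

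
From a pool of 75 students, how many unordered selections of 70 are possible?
C(75,70) = 75!/(70!×5!) = 17259390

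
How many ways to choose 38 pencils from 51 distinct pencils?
C(51,38) = 51!/(38!×13!) = 476260169700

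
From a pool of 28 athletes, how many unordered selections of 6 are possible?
C(28,6) = 28!/(6!×22!) = 376740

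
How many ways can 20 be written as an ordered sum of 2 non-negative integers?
C(20+2-1, 2-1) = C(21, 1) = 21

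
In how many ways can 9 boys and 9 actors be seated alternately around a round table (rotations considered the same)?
Fix one of the boys: (9-1)! ways for the remaining boys, × 9! ways for the actors = 40320 × 362880 = 14631321600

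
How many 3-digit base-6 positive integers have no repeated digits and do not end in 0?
Last digit: 5 nonzero choices. First digit: 4 (nonzero, ≠last). Middle 1: P(4,1) = 4. Total = 80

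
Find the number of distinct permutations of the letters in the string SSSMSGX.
7! / (1! × 4! × 1! × 1!) = 210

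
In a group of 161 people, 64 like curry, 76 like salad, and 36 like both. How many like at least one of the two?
|A∪B| = |A| + |B| - |A∩B| = 64 + 76 - 36 = 104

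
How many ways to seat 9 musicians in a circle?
Circular: fix one position, arrange the rest. (9-1)! = 40320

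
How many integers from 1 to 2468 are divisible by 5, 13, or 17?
⌊2468/5⌋+⌊2468/13⌋+⌊2468/17⌋ - ⌊2468/65⌋-⌊2468/85⌋-⌊2468/221⌋ + ⌊2468/1105⌋ = 493+189+145 - 37-29-11 + 2 = 752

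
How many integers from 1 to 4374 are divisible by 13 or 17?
⌊4374/13⌋ + ⌊4374/17⌋ - ⌊4374/221⌋ = 336 + 257 - 19 = 574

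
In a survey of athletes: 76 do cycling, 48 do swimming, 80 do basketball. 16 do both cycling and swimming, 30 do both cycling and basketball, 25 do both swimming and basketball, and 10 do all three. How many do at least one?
|A∪B∪C| = 76+48+80-16-30-25+10 = 143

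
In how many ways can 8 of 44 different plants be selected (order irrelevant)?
C(44,8) = 44!/(8!×36!) = 177232627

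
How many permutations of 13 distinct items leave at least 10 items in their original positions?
Exactly j fixed points: C(13,j)·!(13-j); sum over j ≥ 10 (derangement numbers via !m = (m-1)·(!(m-1) + !(m-2)): !0..!3 = 1, 0, 1, 2). Σ_{j=10}^{13} C(13,j)·!(13-j) = C(13,10)·!3 + C(13,11)·!2 + C(13,12)·!1 + C(13,13)·!0 = 286·2 + 78·1 + 13·0 + 1·1 = 651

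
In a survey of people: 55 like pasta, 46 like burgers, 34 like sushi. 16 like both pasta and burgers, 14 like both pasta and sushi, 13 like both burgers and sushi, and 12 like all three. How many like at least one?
|A∪B∪C| = 55+46+34-16-14-13+12 = 104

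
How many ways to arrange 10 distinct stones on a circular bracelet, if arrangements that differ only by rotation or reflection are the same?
(10-1)!/2 = 362880/2 = 181440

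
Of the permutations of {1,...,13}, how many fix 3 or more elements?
Exactly j fixed points: C(13,j)·!(13-j); sum over j ≥ 3 (derangement numbers via !m = (m-1)·(!(m-1) + !(m-2)): !0..!10 = 1, 0, 1, 2, 9, 44, 265, 1854, 14833, 133496, 1334961). Σ_{j=3}^{13} C(13,j)·!(13-j) = C(13,3)·!10 + C(13,4)·!9 + C(13,5)·!8 + C(13,6)·!7 + C(13,7)·!6 + C(13,8)·!5 + C(13,9)·!4 + C(13,10)·!3 + C(13,11)·!2 + C(13,12)·!1 + C(13,13)·!0 = 286·1334961 + 715·133496 + 1287·14833 + 1716·1854 + 1716·265 + 1287·44 + 715·9 + 286·2 + 78·1 + 13·0 + 1·1 = 500038475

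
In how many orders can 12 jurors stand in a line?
12! = 479001600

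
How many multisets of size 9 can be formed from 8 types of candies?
C(9+8-1, 8-1) = C(16, 7) = 11440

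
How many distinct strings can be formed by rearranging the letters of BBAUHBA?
7! / (3! × 1! × 1! × 2!) = 420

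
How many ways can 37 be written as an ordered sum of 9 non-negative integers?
C(37+9-1, 9-1) = C(45, 8) = 215553195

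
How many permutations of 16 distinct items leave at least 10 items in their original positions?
Exactly j fixed points: C(16,j)·!(16-j); sum over j ≥ 10 (derangement numbers via !m = (m-1)·(!(m-1) + !(m-2)): !0..!6 = 1, 0, 1, 2, 9, 44, 265). Σ_{j=10}^{16} C(16,j)·!(16-j) = C(16,10)·!6 + C(16,11)·!5 + C(16,12)·!4 + C(16,13)·!3 + C(16,14)·!2 + C(16,15)·!1 + C(16,16)·!0 = 8008·265 + 4368·44 + 1820·9 + 560·2 + 120·1 + 16·0 + 1·1 = 2331933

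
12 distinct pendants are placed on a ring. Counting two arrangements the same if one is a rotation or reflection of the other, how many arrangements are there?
(12-1)!/2 = 39916800/2 = 19958400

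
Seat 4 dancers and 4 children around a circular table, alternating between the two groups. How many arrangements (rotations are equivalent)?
Fix one of the dancers: (4-1)! ways for the remaining dancers, × 4! ways for the children = 6 × 24 = 144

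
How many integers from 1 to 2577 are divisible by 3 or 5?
⌊2577/3⌋ + ⌊2577/5⌋ - ⌊2577/15⌋ = 859 + 515 - 171 = 1203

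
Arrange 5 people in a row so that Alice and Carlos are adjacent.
Treat as block: (5-1)! × 2! = 24 × 2 = 48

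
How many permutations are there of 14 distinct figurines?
14! = 87178291200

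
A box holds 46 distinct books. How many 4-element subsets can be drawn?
C(46,4) = 46!/(4!×42!) = 163185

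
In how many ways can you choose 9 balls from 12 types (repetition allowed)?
C(9+12-1, 12-1) = C(20, 11) = 167960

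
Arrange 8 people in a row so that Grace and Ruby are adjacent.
Treat as block: (8-1)! × 2! = 5040 × 2 = 10080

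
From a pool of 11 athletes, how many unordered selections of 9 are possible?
C(11,9) = 11!/(9!×2!) = 55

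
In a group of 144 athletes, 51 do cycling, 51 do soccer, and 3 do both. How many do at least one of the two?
|A∪B| = |A| + |B| - |A∩B| = 51 + 51 - 3 = 99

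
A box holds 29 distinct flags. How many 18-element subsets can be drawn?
C(29,18) = 29!/(18!×11!) = 34597290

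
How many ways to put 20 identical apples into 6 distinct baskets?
C(20+6-1, 6-1) = C(25, 5) = 53130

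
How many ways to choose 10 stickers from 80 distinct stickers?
C(80,10) = 80!/(10!×70!) = 1646492110120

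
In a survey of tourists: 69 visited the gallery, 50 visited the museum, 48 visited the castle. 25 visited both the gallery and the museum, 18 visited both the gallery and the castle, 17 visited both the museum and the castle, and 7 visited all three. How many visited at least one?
|A∪B∪C| = 69+50+48-25-18-17+7 = 114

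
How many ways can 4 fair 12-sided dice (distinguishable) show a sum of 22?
Coefficient of x^22 in (x + x² + ... + x^12)^4. By inclusion-exclusion on dice exceeding 12: Σ_j (-1)^j C(4,j)·C(22-1-12j, 3) = C(4,0)·C(21,3) - C(4,1)·C(9,3) = 1·1330 - 4·84 = 994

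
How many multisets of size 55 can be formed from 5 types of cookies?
C(55+5-1, 5-1) = C(59, 4) = 455126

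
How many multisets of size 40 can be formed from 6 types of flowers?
C(40+6-1, 6-1) = C(45, 5) = 1221759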